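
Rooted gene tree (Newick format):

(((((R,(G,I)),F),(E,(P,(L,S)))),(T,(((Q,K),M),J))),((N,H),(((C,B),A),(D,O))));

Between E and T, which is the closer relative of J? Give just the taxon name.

T

The MRCA of J and T subtends (T,(((Q,K),M),J)) (5 taxa).
The MRCA of J and E subtends ((((R,(G,I)),F),(E,(P,(L,S)))),(T,(((Q,K),M),J))) (13 taxa).
The first is nested inside the second, so J shares a more recent common ancestor with T.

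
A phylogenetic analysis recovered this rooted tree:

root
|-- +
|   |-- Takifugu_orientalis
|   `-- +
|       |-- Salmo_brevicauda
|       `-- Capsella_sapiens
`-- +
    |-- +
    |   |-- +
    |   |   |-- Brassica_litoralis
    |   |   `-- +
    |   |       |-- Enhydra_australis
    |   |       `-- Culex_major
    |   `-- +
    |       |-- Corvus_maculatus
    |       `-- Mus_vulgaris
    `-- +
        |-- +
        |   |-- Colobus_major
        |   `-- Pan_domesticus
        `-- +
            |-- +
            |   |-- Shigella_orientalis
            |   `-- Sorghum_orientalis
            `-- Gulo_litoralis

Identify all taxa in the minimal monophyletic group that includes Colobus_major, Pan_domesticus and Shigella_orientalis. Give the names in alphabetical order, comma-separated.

Colobus_major, Gulo_litoralis, Pan_domesticus, Shigella_orientalis, Sorghum_orientalis

Tracing Colobus_major: it sits inside (Colobus_major,Pan_domesticus).
Tracing Pan_domesticus: it sits inside (Colobus_major,Pan_domesticus).
Tracing Shigella_orientalis: it sits inside (Shigella_orientalis,Sorghum_orientalis).
The smallest clade enclosing all 3 is ((Colobus_major,Pan_domesticus),((Shigella_orientalis,Sorghum_orientalis),Gulo_litoralis)); the answer is its 5 terminal taxa in alphabetical order.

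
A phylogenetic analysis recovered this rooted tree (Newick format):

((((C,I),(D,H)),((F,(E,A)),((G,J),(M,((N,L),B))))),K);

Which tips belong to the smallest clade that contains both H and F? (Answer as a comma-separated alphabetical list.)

A, B, C, D, E, F, G, H, I, J, L, M, N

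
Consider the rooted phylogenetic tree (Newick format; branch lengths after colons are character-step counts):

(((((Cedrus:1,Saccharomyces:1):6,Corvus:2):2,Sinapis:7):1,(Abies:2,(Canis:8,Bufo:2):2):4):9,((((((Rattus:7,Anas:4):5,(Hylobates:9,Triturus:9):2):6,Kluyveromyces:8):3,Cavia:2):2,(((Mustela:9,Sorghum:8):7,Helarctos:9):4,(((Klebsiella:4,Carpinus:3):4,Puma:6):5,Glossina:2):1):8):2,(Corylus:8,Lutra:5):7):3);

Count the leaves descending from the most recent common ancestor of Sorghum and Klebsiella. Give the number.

The MRCA of Sorghum and Klebsiella is the node subtending (((Mustela,Sorghum),Helarctos),(((Klebsiella,Carpinus),Puma),Glossina)).
That clade contains 7 terminal taxa: Carpinus, Glossina, Helarctos, Klebsiella, Mustela, Puma, Sorghum.

7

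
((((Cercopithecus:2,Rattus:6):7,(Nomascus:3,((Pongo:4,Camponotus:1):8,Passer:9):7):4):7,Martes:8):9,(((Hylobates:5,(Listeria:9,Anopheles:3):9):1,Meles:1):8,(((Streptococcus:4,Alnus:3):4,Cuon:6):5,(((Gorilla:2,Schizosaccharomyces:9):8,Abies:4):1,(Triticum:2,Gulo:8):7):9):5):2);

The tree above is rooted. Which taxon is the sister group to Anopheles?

Anopheles attaches to the tree at the node subtending (Listeria,Anopheles).
The other lineage descending from that same node — the sister group — is the single tip Listeria.

Listeria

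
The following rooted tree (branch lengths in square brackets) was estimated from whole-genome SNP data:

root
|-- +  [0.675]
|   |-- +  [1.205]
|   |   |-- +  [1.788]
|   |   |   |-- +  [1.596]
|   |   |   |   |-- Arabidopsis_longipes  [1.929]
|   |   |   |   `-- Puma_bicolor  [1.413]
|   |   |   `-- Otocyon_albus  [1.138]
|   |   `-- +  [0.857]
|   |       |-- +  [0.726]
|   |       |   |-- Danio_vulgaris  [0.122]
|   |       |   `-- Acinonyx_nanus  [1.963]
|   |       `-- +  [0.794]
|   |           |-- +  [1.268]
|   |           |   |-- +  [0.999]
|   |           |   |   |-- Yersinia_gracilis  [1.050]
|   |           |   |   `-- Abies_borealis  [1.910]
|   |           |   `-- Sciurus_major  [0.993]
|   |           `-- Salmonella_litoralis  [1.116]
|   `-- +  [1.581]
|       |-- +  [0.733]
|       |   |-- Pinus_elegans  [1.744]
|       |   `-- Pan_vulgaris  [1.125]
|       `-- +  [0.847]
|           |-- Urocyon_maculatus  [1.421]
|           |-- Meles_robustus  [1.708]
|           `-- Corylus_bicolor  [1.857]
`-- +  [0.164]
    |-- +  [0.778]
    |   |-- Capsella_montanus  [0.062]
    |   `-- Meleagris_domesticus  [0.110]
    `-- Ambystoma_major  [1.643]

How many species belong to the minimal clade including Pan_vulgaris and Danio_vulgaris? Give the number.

The MRCA of Pan_vulgaris and Danio_vulgaris is the node subtending ((((Arabidopsis_longipes,Puma_bicolor),Otocyon_albus),((Danio_vulgaris,Acinonyx_nanus),(((Yersinia_gracilis,Abies_borealis),Sciurus_major),Salmonella_litoralis))),((Pinus_elegans,Pan_vulgaris),(Urocyon_maculatus,Meles_robustus,Corylus_bicolor))).
That clade contains 14 terminal taxa: Abies_borealis, Acinonyx_nanus, Arabidopsis_longipes, Corylus_bicolor, Danio_vulgaris, Meles_robustus, Otocyon_albus, Pan_vulgaris, Pinus_elegans, Puma_bicolor, Salmonella_litoralis, Sciurus_major, Urocyon_maculatus, Yersinia_gracilis.

14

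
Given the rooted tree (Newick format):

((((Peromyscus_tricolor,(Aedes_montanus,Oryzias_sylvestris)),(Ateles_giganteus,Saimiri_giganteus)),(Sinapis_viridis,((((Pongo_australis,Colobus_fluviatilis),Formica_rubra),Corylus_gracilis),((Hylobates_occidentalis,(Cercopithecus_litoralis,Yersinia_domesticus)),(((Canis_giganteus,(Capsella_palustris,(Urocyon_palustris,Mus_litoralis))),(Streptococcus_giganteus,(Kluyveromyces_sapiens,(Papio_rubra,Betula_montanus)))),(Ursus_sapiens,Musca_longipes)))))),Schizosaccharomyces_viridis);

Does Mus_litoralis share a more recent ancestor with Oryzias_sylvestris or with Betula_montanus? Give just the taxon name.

The MRCA of Mus_litoralis and Betula_montanus subtends ((Canis_giganteus,(Capsella_palustris,(Urocyon_palustris,Mus_litoralis))),(Streptococcus_giganteus,(Kluyveromyces_sapiens,(Papio_rubra,Betula_montanus)))) (8 taxa).
The MRCA of Mus_litoralis and Oryzias_sylvestris subtends (((Peromyscus_tricolor,(Aedes_montanus,Oryzias_sylvestris)),(Ateles_giganteus,Saimiri_giganteus)),(Sinapis_viridis,((((Pongo_australis,Colobus_fluviatilis),Formica_rubra),Corylus_gracilis),((Hylobates_occidentalis,(Cercopithecus_litoralis,Yersinia_domesticus)),(((Canis_giganteus,(Capsella_palustris,(Urocyon_palustris,Mus_litoralis))),(Streptococcus_giganteus,(Kluyveromyces_sapiens,(Papio_rubra,Betula_montanus)))),(Ursus_sapiens,Musca_longipes)))))) (23 taxa).
The first is nested inside the second, so Mus_litoralis shares a more recent common ancestor with Betula_montanus.

Betula_montanus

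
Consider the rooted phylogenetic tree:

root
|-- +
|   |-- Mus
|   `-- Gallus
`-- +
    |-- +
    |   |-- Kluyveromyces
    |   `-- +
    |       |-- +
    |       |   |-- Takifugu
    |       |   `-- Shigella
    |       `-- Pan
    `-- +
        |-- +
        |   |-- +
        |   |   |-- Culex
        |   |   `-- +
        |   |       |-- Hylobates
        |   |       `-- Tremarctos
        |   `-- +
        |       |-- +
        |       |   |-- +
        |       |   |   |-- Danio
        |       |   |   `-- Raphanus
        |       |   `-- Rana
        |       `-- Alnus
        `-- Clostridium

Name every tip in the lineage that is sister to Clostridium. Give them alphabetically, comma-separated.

Clostridium attaches to the tree at the node subtending (((Culex,(Hylobates,Tremarctos)),(((Danio,Raphanus),Rana),Alnus)),Clostridium).
The other lineage descending from that same node — the sister group — is ((Culex,(Hylobates,Tremarctos)),(((Danio,Raphanus),Rana),Alnus)); its 7 tips in alphabetical order are the answer.

Alnus, Culex, Danio, Hylobates, Rana, Raphanus, Tremarctos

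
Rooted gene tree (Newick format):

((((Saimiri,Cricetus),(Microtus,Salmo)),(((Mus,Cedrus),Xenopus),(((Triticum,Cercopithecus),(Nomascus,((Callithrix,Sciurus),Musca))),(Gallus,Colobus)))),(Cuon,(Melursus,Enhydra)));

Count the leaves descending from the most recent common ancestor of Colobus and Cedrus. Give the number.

11

The MRCA of Colobus and Cedrus is the node subtending (((Mus,Cedrus),Xenopus),(((Triticum,Cercopithecus),(Nomascus,((Callithrix,Sciurus),Musca))),(Gallus,Colobus))).
That clade contains 11 terminal taxa: Callithrix, Cedrus, Cercopithecus, Colobus, Gallus, Mus, Musca, Nomascus, Sciurus, Triticum, Xenopus.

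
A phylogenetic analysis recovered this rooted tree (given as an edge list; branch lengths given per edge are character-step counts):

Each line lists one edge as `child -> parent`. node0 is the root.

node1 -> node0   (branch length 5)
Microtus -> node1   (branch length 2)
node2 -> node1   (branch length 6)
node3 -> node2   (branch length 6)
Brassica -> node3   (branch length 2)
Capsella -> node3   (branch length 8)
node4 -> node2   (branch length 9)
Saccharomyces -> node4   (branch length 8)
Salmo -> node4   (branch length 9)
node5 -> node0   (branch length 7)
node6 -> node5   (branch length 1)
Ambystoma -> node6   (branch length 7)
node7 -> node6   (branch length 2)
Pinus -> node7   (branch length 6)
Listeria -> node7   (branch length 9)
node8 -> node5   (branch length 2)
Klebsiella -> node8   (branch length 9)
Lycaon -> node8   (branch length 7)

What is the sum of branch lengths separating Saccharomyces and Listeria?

47

The path runs Saccharomyces → … → MRCA → … → Listeria; the MRCA is the root of the tree.
Branch lengths along that path: 8 + 9 + 6 + 5 + 7 + 1 + 2 + 9 = 47.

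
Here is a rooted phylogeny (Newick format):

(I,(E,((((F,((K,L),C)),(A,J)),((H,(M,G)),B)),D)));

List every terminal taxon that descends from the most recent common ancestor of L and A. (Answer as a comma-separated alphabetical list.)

Tracing L: it sits inside (K,L).
Tracing A: it sits inside (A,J).
The smallest clade enclosing both is ((F,((K,L),C)),(A,J)); the answer is its 6 terminal taxa in alphabetical order.

A, C, F, J, K, L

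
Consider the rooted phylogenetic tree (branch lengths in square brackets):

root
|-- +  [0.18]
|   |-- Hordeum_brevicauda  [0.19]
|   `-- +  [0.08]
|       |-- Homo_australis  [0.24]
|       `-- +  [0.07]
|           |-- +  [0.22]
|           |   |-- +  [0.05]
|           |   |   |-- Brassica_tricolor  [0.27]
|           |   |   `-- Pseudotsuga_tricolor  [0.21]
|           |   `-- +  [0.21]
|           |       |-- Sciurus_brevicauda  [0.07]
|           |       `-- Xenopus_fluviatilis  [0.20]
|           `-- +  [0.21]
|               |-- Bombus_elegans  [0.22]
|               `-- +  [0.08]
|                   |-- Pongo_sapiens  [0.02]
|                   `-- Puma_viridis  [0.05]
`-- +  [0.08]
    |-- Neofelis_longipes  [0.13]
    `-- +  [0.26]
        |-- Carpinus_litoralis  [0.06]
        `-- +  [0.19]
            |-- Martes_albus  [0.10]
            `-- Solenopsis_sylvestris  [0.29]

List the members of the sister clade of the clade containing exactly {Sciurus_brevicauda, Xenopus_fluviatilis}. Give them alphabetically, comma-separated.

Brassica_tricolor, Pseudotsuga_tricolor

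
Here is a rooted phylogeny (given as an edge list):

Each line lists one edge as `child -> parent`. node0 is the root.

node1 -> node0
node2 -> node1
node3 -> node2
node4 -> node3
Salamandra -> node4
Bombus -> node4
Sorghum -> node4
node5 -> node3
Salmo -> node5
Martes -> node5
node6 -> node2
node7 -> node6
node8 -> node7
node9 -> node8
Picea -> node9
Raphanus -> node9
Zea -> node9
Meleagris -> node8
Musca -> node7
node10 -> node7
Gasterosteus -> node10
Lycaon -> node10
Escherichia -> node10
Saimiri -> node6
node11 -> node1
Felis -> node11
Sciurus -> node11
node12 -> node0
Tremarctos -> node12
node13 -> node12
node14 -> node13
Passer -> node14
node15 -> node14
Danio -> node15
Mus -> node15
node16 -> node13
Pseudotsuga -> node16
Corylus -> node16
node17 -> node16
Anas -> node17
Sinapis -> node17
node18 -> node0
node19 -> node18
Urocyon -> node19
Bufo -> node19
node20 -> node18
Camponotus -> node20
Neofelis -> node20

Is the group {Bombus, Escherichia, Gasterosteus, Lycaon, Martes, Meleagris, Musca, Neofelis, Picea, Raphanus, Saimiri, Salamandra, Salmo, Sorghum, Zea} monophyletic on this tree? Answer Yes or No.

The MRCA of the listed taxa is the root, so the smallest clade containing them is the whole tree.
That clade also contains Anas, Bufo, Camponotus, Corylus, Danio, Felis, Mus, Passer, Pseudotsuga, Sciurus, Sinapis, Tremarctos, Urocyon, which are not in the proposed group, so the group is not monophyletic.

No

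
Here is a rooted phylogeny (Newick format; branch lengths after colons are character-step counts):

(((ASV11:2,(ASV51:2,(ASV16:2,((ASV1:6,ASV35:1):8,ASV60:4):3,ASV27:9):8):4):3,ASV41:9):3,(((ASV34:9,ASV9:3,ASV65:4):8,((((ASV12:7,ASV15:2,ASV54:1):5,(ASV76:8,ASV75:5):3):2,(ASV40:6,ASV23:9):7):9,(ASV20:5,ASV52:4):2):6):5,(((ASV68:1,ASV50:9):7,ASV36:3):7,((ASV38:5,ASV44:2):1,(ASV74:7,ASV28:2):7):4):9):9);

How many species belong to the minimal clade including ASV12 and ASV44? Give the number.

19

The MRCA of ASV12 and ASV44 is the node subtending (((ASV34,ASV9,ASV65),((((ASV12,ASV15,ASV54),(ASV76,ASV75)),(ASV40,ASV23)),(ASV20,ASV52))),(((ASV68,ASV50),ASV36),((ASV38,ASV44),(ASV74,ASV28)))).
That clade contains 19 terminal taxa: ASV12, ASV15, ASV20, ASV23, ASV28, ASV34, ASV36, ASV38, ASV40, ASV44, ASV50, ASV52, ASV54, ASV65, ASV68, ASV74, ASV75, ASV76, ASV9.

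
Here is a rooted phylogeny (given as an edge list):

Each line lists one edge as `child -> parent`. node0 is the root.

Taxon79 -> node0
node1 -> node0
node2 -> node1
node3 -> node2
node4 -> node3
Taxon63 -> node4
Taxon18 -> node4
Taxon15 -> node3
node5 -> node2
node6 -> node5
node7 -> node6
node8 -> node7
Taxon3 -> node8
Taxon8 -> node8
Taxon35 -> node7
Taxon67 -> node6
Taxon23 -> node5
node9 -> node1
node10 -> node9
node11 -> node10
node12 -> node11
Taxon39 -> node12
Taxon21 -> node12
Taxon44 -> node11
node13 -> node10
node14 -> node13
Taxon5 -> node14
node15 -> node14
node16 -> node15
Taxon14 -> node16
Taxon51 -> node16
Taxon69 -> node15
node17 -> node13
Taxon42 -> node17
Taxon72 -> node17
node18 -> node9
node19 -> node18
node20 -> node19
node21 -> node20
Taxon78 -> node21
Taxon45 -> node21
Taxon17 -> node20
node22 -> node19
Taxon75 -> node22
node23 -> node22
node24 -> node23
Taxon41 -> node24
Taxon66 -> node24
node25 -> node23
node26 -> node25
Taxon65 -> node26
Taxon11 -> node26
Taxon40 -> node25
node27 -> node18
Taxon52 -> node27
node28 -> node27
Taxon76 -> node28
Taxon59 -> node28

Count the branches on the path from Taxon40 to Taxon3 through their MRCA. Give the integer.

13

The MRCA of Taxon40 and Taxon3 is the node subtending ((((Taxon63,Taxon18),Taxon15),((((Taxon3,Taxon8),Taxon35),Taxon67),Taxon23)),((((Taxon39,Taxon21),Taxon44),((Taxon5,((Taxon14,Taxon51),Taxon69)),(Taxon42,Taxon72))),((((Taxon78,Taxon45),Taxon17),(Taxon75,((Taxon41,Taxon66),((Taxon65,Taxon11),Taxon40)))),(Taxon52,(Taxon76,Taxon59))))).
From Taxon40 up to that node: 7 branches. From Taxon3 up to the same node: 6 branches. Total: 7 + 6 = 13.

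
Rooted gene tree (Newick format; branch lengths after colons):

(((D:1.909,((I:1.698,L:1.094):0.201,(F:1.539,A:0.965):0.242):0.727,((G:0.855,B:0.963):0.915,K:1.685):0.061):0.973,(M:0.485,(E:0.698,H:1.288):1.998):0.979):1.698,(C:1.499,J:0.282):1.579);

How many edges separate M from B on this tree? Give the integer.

The MRCA of M and B is the node subtending ((D,((I,L),(F,A)),((G,B),K)),(M,(E,H))).
From M up to that node: 2 branches. From B up to the same node: 4 branches. Total: 2 + 4 = 6.

6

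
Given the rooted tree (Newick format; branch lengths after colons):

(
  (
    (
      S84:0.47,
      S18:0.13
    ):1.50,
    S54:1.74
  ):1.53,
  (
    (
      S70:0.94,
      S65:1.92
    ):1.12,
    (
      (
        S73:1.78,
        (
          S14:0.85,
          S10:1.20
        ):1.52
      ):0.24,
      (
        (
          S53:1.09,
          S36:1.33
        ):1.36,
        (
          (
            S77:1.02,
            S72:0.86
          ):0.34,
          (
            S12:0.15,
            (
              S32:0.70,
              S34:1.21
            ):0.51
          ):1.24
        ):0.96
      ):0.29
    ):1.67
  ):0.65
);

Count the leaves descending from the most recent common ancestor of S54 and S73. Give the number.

The MRCA of S54 and S73 is the root, so the clade is the entire tree.
That clade contains 15 terminal taxa: S10, S12, S14, S18, S32, S34, S36, S53, S54, S65, S70, S72, S73, S77, S84.

15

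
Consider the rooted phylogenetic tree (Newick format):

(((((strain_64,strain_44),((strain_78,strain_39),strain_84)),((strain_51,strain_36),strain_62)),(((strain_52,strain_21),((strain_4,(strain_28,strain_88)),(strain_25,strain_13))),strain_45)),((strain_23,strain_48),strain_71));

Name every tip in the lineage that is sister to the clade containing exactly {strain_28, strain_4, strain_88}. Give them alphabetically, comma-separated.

The clade containing exactly {strain_28, strain_4, strain_88} attaches to the tree at the node subtending ((strain_4,(strain_28,strain_88)),(strain_25,strain_13)).
The other lineage descending from that same node — the sister group — is (strain_25,strain_13); its 2 tips in alphabetical order are the answer.

strain_13, strain_25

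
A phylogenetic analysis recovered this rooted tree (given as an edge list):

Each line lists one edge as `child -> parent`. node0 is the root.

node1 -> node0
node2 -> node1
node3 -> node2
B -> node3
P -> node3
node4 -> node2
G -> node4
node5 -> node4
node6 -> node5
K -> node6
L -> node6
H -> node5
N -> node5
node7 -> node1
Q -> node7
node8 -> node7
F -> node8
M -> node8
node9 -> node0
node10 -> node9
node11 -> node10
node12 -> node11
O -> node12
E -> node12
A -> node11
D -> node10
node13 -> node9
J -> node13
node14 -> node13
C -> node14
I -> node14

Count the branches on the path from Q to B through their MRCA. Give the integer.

5

The MRCA of Q and B is the node subtending (((B,P),(G,((K,L),H,N))),(Q,(F,M))).
From Q up to that node: 2 branches. From B up to the same node: 3 branches. Total: 2 + 3 = 5.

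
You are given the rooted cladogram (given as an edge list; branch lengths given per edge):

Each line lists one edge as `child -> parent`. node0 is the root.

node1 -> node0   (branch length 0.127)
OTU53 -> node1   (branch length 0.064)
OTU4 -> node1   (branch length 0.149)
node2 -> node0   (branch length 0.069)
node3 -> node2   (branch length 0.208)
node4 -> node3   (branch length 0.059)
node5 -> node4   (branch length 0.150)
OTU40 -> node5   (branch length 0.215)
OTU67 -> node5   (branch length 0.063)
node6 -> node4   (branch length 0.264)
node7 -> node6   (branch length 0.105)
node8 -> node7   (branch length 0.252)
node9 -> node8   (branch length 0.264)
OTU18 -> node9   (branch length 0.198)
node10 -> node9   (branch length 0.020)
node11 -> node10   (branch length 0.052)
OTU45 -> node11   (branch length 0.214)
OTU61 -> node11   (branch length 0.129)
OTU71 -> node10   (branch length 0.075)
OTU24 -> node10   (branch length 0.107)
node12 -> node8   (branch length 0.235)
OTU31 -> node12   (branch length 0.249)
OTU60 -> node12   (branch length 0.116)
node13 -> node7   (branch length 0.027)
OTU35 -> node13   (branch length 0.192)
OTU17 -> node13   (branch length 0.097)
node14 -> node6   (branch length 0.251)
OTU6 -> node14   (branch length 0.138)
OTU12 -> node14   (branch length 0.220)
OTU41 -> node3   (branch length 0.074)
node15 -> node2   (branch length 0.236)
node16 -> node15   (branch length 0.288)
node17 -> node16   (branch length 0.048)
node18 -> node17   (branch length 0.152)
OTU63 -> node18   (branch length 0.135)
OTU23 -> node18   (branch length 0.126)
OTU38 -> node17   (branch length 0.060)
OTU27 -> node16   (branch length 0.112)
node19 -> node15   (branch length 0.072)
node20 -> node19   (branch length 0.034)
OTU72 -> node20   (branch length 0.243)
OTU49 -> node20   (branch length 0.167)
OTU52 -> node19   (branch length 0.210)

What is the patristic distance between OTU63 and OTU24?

The path runs OTU63 → … → MRCA → … → OTU24; the MRCA is the node subtending ((((OTU40,OTU67),((((OTU18,((OTU45,OTU61),OTU71,OTU24)),(OTU31,OTU60)),(OTU35,OTU17)),(OTU6,OTU12))),OTU41),((((OTU63,OTU23),OTU38),OTU27),((OTU72,OTU49),OTU52))).
Branch lengths along that path: 0.135 + 0.152 + 0.048 + 0.288 + 0.236 + 0.208 + 0.059 + 0.264 + 0.105 + 0.252 + 0.264 + 0.020 + 0.107 = 2.138.

2.138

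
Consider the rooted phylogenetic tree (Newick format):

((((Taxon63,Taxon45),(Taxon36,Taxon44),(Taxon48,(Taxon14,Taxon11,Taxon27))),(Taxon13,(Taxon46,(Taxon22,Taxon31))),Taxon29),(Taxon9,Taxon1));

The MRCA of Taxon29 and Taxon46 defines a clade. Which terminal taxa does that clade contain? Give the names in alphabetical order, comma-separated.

Tracing Taxon29: it sits inside (((Taxon63,Taxon45),(Taxon36,Taxon44),(Taxon48,(Taxon14,Taxon11,Taxon27))),(Taxon13,(Taxon46,(Taxon22,Taxon31))),Taxon29).
Tracing Taxon46: it sits inside (Taxon46,(Taxon22,Taxon31)).
The smallest clade enclosing both is (((Taxon63,Taxon45),(Taxon36,Taxon44),(Taxon48,(Taxon14,Taxon11,Taxon27))),(Taxon13,(Taxon46,(Taxon22,Taxon31))),Taxon29); the answer is its 13 terminal taxa in alphabetical order.

Taxon11, Taxon13, Taxon14, Taxon22, Taxon27, Taxon29, Taxon31, Taxon36, Taxon44, Taxon45, Taxon46, Taxon48, Taxon63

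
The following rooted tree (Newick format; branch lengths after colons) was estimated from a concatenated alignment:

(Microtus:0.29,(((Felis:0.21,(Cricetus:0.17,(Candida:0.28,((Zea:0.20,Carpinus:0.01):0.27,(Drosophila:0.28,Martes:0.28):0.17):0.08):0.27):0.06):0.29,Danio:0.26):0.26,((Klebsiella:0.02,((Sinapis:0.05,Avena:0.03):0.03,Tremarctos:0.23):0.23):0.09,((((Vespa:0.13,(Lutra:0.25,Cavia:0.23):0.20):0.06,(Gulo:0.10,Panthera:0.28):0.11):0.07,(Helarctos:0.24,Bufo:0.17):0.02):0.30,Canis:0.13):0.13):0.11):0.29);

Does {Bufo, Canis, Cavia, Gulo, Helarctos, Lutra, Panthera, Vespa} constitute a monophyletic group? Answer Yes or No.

Yes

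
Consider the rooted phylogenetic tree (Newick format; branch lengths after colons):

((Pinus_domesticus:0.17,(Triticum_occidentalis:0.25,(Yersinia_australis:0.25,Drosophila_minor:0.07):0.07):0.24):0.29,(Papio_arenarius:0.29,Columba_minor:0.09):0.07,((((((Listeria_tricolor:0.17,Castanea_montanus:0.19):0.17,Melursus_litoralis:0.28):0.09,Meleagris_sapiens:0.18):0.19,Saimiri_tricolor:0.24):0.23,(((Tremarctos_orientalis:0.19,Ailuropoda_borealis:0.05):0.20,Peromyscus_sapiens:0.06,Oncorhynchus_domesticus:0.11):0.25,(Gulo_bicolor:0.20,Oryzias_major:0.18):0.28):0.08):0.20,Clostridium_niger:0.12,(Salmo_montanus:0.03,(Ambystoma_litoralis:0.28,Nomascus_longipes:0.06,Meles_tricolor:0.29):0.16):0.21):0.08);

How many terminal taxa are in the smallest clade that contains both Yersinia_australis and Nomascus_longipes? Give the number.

22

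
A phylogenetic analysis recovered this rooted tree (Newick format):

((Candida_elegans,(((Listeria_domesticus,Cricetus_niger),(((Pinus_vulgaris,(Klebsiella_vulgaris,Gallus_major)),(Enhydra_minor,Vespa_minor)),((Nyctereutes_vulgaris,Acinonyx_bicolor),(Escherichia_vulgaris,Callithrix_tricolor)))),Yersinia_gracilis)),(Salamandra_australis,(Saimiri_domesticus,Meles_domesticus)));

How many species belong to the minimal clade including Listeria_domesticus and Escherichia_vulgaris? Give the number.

The MRCA of Listeria_domesticus and Escherichia_vulgaris is the node subtending ((Listeria_domesticus,Cricetus_niger),(((Pinus_vulgaris,(Klebsiella_vulgaris,Gallus_major)),(Enhydra_minor,Vespa_minor)),((Nyctereutes_vulgaris,Acinonyx_bicolor),(Escherichia_vulgaris,Callithrix_tricolor)))).
That clade contains 11 terminal taxa: Acinonyx_bicolor, Callithrix_tricolor, Cricetus_niger, Enhydra_minor, Escherichia_vulgaris, Gallus_major, Klebsiella_vulgaris, Listeria_domesticus, Nyctereutes_vulgaris, Pinus_vulgaris, Vespa_minor.

11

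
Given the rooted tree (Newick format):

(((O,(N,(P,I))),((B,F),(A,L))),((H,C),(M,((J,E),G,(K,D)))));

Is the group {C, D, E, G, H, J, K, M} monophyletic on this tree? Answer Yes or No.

Yes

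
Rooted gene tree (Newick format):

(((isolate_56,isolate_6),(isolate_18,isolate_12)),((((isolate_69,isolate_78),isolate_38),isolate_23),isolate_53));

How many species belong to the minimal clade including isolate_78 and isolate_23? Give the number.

4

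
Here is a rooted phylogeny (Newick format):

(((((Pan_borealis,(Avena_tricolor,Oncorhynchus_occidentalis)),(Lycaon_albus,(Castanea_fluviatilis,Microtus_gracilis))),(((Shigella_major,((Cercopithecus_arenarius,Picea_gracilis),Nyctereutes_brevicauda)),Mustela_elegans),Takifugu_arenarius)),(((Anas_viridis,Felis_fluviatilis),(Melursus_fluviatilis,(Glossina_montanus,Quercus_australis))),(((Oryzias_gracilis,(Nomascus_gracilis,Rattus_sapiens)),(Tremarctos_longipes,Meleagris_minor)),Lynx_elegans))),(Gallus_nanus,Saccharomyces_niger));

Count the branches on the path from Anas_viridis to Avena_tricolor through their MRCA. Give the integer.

9

The MRCA of Anas_viridis and Avena_tricolor is the node subtending ((((Pan_borealis,(Avena_tricolor,Oncorhynchus_occidentalis)),(Lycaon_albus,(Castanea_fluviatilis,Microtus_gracilis))),(((Shigella_major,((Cercopithecus_arenarius,Picea_gracilis),Nyctereutes_brevicauda)),Mustela_elegans),Takifugu_arenarius)),(((Anas_viridis,Felis_fluviatilis),(Melursus_fluviatilis,(Glossina_montanus,Quercus_australis))),(((Oryzias_gracilis,(Nomascus_gracilis,Rattus_sapiens)),(Tremarctos_longipes,Meleagris_minor)),Lynx_elegans))).
From Anas_viridis up to that node: 4 branches. From Avena_tricolor up to the same node: 5 branches. Total: 4 + 5 = 9.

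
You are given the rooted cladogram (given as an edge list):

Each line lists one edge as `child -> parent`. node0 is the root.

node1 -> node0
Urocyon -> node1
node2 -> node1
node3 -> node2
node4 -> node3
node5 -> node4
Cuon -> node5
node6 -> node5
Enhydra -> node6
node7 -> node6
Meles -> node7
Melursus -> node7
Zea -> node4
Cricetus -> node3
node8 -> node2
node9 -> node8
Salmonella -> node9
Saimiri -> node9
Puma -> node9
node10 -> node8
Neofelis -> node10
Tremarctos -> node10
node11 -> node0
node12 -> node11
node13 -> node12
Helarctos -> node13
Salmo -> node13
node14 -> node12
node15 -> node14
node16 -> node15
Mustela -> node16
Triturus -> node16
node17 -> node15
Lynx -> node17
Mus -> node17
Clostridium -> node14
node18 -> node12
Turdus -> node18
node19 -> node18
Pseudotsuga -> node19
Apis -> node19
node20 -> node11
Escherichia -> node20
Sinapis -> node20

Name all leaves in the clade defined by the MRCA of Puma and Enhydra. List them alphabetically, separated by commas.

Cricetus, Cuon, Enhydra, Meles, Melursus, Neofelis, Puma, Saimiri, Salmonella, Tremarctos, Zea

Tracing Puma: it sits inside (Salmonella,Saimiri,Puma).
Tracing Enhydra: it sits inside (Enhydra,(Meles,Melursus)).
The smallest clade enclosing both is ((((Cuon,(Enhydra,(Meles,Melursus))),Zea),Cricetus),((Salmonella,Saimiri,Puma),(Neofelis,Tremarctos))); the answer is its 11 terminal taxa in alphabetical order.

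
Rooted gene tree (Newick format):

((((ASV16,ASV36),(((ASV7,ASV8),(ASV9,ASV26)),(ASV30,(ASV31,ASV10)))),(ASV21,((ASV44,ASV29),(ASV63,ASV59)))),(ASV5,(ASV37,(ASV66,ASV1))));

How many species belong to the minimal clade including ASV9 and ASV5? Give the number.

18

The MRCA of ASV9 and ASV5 is the root, so the clade is the entire tree.
That clade contains 18 terminal taxa: ASV1, ASV10, ASV16, ASV21, ASV26, ASV29, ASV30, ASV31, ASV36, ASV37, ASV44, ASV5, ASV59, ASV63, ASV66, ASV7, ASV8, ASV9.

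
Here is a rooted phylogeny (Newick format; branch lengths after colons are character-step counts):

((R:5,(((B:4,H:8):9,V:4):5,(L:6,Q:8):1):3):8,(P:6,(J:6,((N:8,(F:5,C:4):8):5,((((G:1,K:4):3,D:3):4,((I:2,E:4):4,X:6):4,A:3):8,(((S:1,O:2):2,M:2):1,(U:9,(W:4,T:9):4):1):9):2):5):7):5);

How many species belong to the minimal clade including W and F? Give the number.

16

The MRCA of W and F is the node subtending ((N,(F,C)),((((G,K),D),((I,E),X),A),(((S,O),M),(U,(W,T))))).
That clade contains 16 terminal taxa: A, C, D, E, F, G, I, K, M, N, O, S, T, U, W, X.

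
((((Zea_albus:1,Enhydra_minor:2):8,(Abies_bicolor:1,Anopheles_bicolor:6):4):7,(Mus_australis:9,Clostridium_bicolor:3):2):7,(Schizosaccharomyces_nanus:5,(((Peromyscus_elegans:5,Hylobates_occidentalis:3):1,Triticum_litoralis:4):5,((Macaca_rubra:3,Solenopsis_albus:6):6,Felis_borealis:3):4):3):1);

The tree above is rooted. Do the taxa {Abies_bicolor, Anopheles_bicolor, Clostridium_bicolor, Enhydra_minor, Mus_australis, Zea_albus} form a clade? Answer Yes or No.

The most recent common ancestor of these taxa subtends (((Zea_albus,Enhydra_minor),(Abies_bicolor,Anopheles_bicolor)),(Mus_australis,Clostridium_bicolor)).
That clade has exactly 6 tips — every listed taxon and nothing else — so the group is monophyletic.

Yes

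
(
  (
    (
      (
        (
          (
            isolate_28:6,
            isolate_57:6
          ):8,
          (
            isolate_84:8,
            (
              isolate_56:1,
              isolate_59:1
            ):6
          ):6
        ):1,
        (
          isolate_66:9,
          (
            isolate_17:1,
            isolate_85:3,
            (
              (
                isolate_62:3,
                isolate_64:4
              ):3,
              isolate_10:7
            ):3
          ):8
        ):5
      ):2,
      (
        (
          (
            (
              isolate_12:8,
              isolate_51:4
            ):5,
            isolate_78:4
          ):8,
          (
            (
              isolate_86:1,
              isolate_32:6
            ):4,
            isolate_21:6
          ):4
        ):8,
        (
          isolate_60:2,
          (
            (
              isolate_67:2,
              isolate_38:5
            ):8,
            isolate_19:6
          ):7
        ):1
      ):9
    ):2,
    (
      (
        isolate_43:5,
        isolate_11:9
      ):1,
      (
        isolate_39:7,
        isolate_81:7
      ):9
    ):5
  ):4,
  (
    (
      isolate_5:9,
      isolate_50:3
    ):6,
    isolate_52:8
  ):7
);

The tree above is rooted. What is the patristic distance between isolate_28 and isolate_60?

29

The path runs isolate_28 → … → MRCA → … → isolate_60; the MRCA is the node subtending ((((isolate_28,isolate_57),(isolate_84,(isolate_56,isolate_59))),(isolate_66,(isolate_17,isolate_85,((isolate_62,isolate_64),isolate_10)))),((((isolate_12,isolate_51),isolate_78),((isolate_86,isolate_32),isolate_21)),(isolate_60,((isolate_67,isolate_38),isolate_19)))).
Branch lengths along that path: 6 + 8 + 1 + 2 + 9 + 1 + 2 = 29.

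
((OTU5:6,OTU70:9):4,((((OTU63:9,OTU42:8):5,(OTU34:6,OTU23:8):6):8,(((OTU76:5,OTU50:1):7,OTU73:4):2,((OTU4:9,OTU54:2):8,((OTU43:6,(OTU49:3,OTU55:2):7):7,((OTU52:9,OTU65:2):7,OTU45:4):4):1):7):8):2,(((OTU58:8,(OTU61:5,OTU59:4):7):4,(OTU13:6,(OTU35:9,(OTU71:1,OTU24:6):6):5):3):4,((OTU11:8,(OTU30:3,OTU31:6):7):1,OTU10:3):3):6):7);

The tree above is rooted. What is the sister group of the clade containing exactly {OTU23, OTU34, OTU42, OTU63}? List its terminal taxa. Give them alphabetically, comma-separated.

The clade containing exactly {OTU23, OTU34, OTU42, OTU63} attaches to the tree at the node subtending (((OTU63,OTU42),(OTU34,OTU23)),(((OTU76,OTU50),OTU73),((OTU4,OTU54),((OTU43,(OTU49,OTU55)),((OTU52,OTU65),OTU45))))).
The other lineage descending from that same node — the sister group — is (((OTU76,OTU50),OTU73),((OTU4,OTU54),((OTU43,(OTU49,OTU55)),((OTU52,OTU65),OTU45)))); its 11 tips in alphabetical order are the answer.

OTU4, OTU43, OTU45, OTU49, OTU50, OTU52, OTU54, OTU55, OTU65, OTU73, OTU76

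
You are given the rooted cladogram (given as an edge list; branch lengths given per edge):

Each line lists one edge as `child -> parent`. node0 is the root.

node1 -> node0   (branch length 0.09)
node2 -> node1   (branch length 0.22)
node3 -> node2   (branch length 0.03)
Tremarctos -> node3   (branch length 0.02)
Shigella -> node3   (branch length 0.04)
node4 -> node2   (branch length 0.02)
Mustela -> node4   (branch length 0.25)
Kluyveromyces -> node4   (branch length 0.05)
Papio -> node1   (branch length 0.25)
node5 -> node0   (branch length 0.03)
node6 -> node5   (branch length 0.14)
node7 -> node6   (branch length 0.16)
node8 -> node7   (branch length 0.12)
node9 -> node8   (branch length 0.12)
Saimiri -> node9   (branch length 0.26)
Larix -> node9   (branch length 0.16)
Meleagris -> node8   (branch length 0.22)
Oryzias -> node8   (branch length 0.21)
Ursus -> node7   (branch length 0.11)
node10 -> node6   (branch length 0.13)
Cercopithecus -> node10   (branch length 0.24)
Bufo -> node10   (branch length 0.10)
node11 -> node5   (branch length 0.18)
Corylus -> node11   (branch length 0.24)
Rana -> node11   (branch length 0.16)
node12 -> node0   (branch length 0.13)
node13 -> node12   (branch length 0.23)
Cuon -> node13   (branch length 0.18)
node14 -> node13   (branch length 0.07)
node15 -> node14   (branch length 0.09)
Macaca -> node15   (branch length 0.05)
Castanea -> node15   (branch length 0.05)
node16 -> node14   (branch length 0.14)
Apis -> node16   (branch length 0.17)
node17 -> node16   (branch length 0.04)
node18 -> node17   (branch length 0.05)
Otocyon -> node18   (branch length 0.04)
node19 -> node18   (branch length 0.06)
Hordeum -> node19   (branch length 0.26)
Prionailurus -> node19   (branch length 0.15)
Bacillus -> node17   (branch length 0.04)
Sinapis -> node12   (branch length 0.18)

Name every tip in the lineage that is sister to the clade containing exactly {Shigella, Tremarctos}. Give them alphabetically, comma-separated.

Kluyveromyces, Mustela

The clade containing exactly {Shigella, Tremarctos} attaches to the tree at the node subtending ((Tremarctos,Shigella),(Mustela,Kluyveromyces)).
The other lineage descending from that same node — the sister group — is (Mustela,Kluyveromyces); its 2 tips in alphabetical order are the answer.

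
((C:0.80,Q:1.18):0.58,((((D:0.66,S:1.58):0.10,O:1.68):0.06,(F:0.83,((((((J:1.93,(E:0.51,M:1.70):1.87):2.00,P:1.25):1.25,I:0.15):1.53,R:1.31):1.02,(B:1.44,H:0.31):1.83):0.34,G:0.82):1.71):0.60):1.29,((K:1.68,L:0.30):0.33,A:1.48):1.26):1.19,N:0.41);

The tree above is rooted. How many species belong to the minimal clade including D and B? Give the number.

13

The MRCA of D and B is the node subtending (((D,S),O),(F,((((((J,(E,M)),P),I),R),(B,H)),G))).
That clade contains 13 terminal taxa: B, D, E, F, G, H, I, J, M, O, P, R, S.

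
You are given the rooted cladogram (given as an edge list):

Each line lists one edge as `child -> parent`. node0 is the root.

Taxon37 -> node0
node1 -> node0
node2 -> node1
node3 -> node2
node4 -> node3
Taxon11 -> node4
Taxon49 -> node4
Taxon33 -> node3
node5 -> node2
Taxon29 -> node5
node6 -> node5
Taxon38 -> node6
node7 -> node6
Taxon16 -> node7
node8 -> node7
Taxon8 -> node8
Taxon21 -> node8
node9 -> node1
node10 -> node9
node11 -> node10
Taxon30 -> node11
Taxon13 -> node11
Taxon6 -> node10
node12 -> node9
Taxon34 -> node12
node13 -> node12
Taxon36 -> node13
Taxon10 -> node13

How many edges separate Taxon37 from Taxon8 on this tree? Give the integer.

The MRCA of Taxon37 and Taxon8 is the root of the tree.
From Taxon37 up to that node: 1 branch. From Taxon8 up to the same node: 7 branches. Total: 1 + 7 = 8.

8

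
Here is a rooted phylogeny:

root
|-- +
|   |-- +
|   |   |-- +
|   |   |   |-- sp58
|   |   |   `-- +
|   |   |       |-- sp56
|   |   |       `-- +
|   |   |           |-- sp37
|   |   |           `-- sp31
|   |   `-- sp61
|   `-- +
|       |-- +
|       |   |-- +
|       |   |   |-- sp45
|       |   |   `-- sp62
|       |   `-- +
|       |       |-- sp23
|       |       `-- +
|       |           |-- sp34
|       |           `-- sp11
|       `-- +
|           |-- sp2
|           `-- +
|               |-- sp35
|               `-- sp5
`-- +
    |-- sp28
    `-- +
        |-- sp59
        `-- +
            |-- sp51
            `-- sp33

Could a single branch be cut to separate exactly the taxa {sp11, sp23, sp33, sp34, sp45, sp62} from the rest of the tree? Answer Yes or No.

The MRCA of the listed taxa is the root, so the smallest clade containing them is the whole tree.
That clade also contains sp2, sp28, sp31, sp35, sp37, sp5, sp51, sp56, sp58, sp59, sp61, which are not in the proposed group, so the group is not monophyletic.

No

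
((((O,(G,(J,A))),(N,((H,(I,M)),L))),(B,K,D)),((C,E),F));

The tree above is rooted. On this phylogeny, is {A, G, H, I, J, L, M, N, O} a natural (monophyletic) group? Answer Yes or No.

The most recent common ancestor of these taxa subtends ((O,(G,(J,A))),(N,((H,(I,M)),L))).
That clade has exactly 9 tips — every listed taxon and nothing else — so the group is monophyletic.

Yes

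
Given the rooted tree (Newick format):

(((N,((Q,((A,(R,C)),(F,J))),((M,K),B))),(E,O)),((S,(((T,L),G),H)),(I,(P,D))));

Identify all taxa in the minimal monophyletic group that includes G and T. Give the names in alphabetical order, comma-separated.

G, L, T

Tracing G: it sits inside ((T,L),G).
Tracing T: it sits inside (T,L).
The smallest clade enclosing both is ((T,L),G); the answer is its 3 terminal taxa in alphabetical order.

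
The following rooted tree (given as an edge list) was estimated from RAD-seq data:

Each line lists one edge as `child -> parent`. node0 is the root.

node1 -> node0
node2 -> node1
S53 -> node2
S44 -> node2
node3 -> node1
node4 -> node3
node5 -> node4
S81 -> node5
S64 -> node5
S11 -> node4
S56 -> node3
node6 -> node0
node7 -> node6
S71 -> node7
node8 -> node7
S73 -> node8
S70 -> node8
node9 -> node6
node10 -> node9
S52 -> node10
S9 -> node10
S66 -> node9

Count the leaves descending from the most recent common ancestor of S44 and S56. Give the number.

The MRCA of S44 and S56 is the node subtending ((S53,S44),(((S81,S64),S11),S56)).
That clade contains 6 terminal taxa: S11, S44, S53, S56, S64, S81.

6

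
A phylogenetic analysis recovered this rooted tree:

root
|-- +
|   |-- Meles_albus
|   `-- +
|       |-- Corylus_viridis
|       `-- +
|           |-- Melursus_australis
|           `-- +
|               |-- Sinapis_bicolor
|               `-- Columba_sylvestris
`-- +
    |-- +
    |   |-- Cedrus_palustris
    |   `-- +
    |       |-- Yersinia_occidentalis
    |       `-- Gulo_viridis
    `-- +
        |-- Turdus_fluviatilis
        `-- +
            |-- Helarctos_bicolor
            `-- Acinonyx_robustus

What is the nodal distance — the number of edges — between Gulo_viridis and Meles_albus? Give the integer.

The MRCA of Gulo_viridis and Meles_albus is the root of the tree.
From Gulo_viridis up to that node: 4 branches. From Meles_albus up to the same node: 2 branches. Total: 4 + 2 = 6.

6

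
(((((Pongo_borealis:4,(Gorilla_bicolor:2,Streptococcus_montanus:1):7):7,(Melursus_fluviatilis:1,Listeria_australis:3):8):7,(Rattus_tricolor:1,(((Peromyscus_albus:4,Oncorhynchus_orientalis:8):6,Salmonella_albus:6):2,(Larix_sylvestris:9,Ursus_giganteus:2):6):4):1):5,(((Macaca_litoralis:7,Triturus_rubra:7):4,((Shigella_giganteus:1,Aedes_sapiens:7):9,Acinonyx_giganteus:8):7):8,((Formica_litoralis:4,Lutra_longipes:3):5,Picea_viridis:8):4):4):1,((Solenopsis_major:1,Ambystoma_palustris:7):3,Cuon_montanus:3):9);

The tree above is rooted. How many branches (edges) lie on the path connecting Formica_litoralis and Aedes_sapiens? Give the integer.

The MRCA of Formica_litoralis and Aedes_sapiens is the node subtending (((Macaca_litoralis,Triturus_rubra),((Shigella_giganteus,Aedes_sapiens),Acinonyx_giganteus)),((Formica_litoralis,Lutra_longipes),Picea_viridis)).
From Formica_litoralis up to that node: 3 branches. From Aedes_sapiens up to the same node: 4 branches. Total: 3 + 4 = 7.

7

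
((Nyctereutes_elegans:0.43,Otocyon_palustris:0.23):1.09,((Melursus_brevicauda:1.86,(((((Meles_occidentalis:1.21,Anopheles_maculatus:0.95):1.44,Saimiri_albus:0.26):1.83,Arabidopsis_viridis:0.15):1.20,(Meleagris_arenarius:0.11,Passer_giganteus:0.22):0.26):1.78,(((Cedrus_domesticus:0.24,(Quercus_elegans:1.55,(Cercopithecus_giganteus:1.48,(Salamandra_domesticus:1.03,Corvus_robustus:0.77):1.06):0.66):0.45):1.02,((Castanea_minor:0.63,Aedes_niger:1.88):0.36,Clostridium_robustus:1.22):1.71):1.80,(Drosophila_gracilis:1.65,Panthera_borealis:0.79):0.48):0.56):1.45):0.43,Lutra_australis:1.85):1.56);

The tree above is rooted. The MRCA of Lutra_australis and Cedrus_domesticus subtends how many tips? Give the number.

The MRCA of Lutra_australis and Cedrus_domesticus is the node subtending ((Melursus_brevicauda,(((((Meles_occidentalis,Anopheles_maculatus),Saimiri_albus),Arabidopsis_viridis),(Meleagris_arenarius,Passer_giganteus)),(((Cedrus_domesticus,(Quercus_elegans,(Cercopithecus_giganteus,(Salamandra_domesticus,Corvus_robustus)))),((Castanea_minor,Aedes_niger),Clostridium_robustus)),(Drosophila_gracilis,Panthera_borealis)))),Lutra_australis).
That clade contains 18 terminal taxa: Aedes_niger, Anopheles_maculatus, Arabidopsis_viridis, Castanea_minor, Cedrus_domesticus, Cercopithecus_giganteus, Clostridium_robustus, Corvus_robustus, Drosophila_gracilis, Lutra_australis, Meleagris_arenarius, Meles_occidentalis, Melursus_brevicauda, Panthera_borealis, Passer_giganteus, Quercus_elegans, Saimiri_albus, Salamandra_domesticus.

18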